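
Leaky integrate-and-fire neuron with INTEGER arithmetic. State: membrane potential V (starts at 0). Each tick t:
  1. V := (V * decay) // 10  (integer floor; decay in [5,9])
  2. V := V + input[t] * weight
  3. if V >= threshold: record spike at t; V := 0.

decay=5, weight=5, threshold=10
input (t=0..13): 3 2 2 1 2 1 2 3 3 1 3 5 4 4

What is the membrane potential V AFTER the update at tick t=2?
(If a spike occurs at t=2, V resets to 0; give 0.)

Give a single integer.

t=0: input=3 -> V=0 FIRE
t=1: input=2 -> V=0 FIRE
t=2: input=2 -> V=0 FIRE
t=3: input=1 -> V=5
t=4: input=2 -> V=0 FIRE
t=5: input=1 -> V=5
t=6: input=2 -> V=0 FIRE
t=7: input=3 -> V=0 FIRE
t=8: input=3 -> V=0 FIRE
t=9: input=1 -> V=5
t=10: input=3 -> V=0 FIRE
t=11: input=5 -> V=0 FIRE
t=12: input=4 -> V=0 FIRE
t=13: input=4 -> V=0 FIRE

Answer: 0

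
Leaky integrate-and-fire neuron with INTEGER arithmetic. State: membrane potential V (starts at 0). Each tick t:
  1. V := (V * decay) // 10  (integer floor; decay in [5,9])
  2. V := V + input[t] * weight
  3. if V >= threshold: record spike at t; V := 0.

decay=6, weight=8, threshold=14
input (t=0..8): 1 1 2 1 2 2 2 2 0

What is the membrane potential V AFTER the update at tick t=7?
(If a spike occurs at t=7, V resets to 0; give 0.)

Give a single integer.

Answer: 0

Derivation:
t=0: input=1 -> V=8
t=1: input=1 -> V=12
t=2: input=2 -> V=0 FIRE
t=3: input=1 -> V=8
t=4: input=2 -> V=0 FIRE
t=5: input=2 -> V=0 FIRE
t=6: input=2 -> V=0 FIRE
t=7: input=2 -> V=0 FIRE
t=8: input=0 -> V=0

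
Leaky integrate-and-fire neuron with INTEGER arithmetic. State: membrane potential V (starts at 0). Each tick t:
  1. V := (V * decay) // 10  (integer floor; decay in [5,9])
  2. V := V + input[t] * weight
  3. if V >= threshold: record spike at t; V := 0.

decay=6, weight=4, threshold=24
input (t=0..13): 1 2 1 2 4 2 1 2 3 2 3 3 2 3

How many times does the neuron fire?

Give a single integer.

Answer: 2

Derivation:
t=0: input=1 -> V=4
t=1: input=2 -> V=10
t=2: input=1 -> V=10
t=3: input=2 -> V=14
t=4: input=4 -> V=0 FIRE
t=5: input=2 -> V=8
t=6: input=1 -> V=8
t=7: input=2 -> V=12
t=8: input=3 -> V=19
t=9: input=2 -> V=19
t=10: input=3 -> V=23
t=11: input=3 -> V=0 FIRE
t=12: input=2 -> V=8
t=13: input=3 -> V=16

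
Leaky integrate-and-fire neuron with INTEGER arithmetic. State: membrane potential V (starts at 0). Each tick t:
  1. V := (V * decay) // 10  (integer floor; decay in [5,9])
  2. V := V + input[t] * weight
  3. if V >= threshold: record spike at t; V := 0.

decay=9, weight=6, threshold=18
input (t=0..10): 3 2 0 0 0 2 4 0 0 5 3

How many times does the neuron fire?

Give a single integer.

t=0: input=3 -> V=0 FIRE
t=1: input=2 -> V=12
t=2: input=0 -> V=10
t=3: input=0 -> V=9
t=4: input=0 -> V=8
t=5: input=2 -> V=0 FIRE
t=6: input=4 -> V=0 FIRE
t=7: input=0 -> V=0
t=8: input=0 -> V=0
t=9: input=5 -> V=0 FIRE
t=10: input=3 -> V=0 FIRE

Answer: 5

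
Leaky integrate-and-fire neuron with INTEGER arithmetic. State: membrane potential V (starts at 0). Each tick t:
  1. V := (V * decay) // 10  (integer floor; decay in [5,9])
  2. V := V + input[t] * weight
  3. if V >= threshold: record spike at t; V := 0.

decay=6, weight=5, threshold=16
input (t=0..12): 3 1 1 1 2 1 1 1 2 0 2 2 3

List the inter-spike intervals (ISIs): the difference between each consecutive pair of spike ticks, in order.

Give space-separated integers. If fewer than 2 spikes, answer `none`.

Answer: 7

Derivation:
t=0: input=3 -> V=15
t=1: input=1 -> V=14
t=2: input=1 -> V=13
t=3: input=1 -> V=12
t=4: input=2 -> V=0 FIRE
t=5: input=1 -> V=5
t=6: input=1 -> V=8
t=7: input=1 -> V=9
t=8: input=2 -> V=15
t=9: input=0 -> V=9
t=10: input=2 -> V=15
t=11: input=2 -> V=0 FIRE
t=12: input=3 -> V=15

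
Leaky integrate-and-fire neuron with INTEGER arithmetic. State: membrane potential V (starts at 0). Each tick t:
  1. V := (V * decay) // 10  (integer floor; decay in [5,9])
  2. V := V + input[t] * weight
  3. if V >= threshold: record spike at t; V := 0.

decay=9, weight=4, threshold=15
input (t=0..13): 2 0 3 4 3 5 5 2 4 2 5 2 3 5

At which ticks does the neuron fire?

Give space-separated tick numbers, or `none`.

t=0: input=2 -> V=8
t=1: input=0 -> V=7
t=2: input=3 -> V=0 FIRE
t=3: input=4 -> V=0 FIRE
t=4: input=3 -> V=12
t=5: input=5 -> V=0 FIRE
t=6: input=5 -> V=0 FIRE
t=7: input=2 -> V=8
t=8: input=4 -> V=0 FIRE
t=9: input=2 -> V=8
t=10: input=5 -> V=0 FIRE
t=11: input=2 -> V=8
t=12: input=3 -> V=0 FIRE
t=13: input=5 -> V=0 FIRE

Answer: 2 3 5 6 8 10 12 13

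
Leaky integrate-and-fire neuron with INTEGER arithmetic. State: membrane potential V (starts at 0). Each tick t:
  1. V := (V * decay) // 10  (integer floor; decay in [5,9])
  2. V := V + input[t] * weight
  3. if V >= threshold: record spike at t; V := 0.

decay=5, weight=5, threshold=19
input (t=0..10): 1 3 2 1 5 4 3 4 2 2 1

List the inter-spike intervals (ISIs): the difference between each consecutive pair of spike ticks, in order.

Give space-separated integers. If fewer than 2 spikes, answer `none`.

Answer: 1 2

Derivation:
t=0: input=1 -> V=5
t=1: input=3 -> V=17
t=2: input=2 -> V=18
t=3: input=1 -> V=14
t=4: input=5 -> V=0 FIRE
t=5: input=4 -> V=0 FIRE
t=6: input=3 -> V=15
t=7: input=4 -> V=0 FIRE
t=8: input=2 -> V=10
t=9: input=2 -> V=15
t=10: input=1 -> V=12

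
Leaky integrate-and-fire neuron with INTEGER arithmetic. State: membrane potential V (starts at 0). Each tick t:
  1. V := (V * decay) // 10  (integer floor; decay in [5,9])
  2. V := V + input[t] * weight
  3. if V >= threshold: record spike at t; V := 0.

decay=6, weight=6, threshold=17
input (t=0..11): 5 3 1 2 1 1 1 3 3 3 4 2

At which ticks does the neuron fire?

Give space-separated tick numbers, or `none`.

t=0: input=5 -> V=0 FIRE
t=1: input=3 -> V=0 FIRE
t=2: input=1 -> V=6
t=3: input=2 -> V=15
t=4: input=1 -> V=15
t=5: input=1 -> V=15
t=6: input=1 -> V=15
t=7: input=3 -> V=0 FIRE
t=8: input=3 -> V=0 FIRE
t=9: input=3 -> V=0 FIRE
t=10: input=4 -> V=0 FIRE
t=11: input=2 -> V=12

Answer: 0 1 7 8 9 10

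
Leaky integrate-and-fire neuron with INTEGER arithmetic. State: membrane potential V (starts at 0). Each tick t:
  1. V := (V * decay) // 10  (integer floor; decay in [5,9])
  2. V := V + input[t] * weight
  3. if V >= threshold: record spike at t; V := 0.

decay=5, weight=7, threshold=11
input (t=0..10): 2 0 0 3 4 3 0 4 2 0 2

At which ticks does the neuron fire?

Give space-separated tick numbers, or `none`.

Answer: 0 3 4 5 7 8 10

Derivation:
t=0: input=2 -> V=0 FIRE
t=1: input=0 -> V=0
t=2: input=0 -> V=0
t=3: input=3 -> V=0 FIRE
t=4: input=4 -> V=0 FIRE
t=5: input=3 -> V=0 FIRE
t=6: input=0 -> V=0
t=7: input=4 -> V=0 FIRE
t=8: input=2 -> V=0 FIRE
t=9: input=0 -> V=0
t=10: input=2 -> V=0 FIRE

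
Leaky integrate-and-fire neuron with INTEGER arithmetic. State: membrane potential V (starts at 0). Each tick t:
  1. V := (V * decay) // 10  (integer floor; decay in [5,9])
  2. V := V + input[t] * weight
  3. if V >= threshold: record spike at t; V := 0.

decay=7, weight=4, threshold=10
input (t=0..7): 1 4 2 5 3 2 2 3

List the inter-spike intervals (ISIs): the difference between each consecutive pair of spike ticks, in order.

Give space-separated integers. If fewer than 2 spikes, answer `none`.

t=0: input=1 -> V=4
t=1: input=4 -> V=0 FIRE
t=2: input=2 -> V=8
t=3: input=5 -> V=0 FIRE
t=4: input=3 -> V=0 FIRE
t=5: input=2 -> V=8
t=6: input=2 -> V=0 FIRE
t=7: input=3 -> V=0 FIRE

Answer: 2 1 2 1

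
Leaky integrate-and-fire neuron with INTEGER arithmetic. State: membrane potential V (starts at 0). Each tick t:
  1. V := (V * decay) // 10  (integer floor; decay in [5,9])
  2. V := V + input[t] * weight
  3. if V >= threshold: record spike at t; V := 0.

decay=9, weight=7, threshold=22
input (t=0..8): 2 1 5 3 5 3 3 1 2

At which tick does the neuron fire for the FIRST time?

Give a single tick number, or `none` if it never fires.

t=0: input=2 -> V=14
t=1: input=1 -> V=19
t=2: input=5 -> V=0 FIRE
t=3: input=3 -> V=21
t=4: input=5 -> V=0 FIRE
t=5: input=3 -> V=21
t=6: input=3 -> V=0 FIRE
t=7: input=1 -> V=7
t=8: input=2 -> V=20

Answer: 2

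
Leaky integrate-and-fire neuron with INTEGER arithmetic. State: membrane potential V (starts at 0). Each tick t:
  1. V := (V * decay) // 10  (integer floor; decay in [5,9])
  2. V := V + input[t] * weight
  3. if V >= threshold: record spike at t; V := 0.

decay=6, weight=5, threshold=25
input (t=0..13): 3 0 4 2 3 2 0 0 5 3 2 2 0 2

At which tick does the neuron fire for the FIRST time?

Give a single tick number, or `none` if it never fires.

Answer: 2

Derivation:
t=0: input=3 -> V=15
t=1: input=0 -> V=9
t=2: input=4 -> V=0 FIRE
t=3: input=2 -> V=10
t=4: input=3 -> V=21
t=5: input=2 -> V=22
t=6: input=0 -> V=13
t=7: input=0 -> V=7
t=8: input=5 -> V=0 FIRE
t=9: input=3 -> V=15
t=10: input=2 -> V=19
t=11: input=2 -> V=21
t=12: input=0 -> V=12
t=13: input=2 -> V=17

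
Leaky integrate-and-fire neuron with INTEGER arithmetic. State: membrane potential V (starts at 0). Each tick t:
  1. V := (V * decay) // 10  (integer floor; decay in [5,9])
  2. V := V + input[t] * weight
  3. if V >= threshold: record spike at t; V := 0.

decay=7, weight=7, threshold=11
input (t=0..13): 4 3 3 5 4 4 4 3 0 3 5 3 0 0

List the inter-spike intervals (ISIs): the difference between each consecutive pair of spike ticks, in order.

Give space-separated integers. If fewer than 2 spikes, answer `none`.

Answer: 1 1 1 1 1 1 1 2 1 1

Derivation:
t=0: input=4 -> V=0 FIRE
t=1: input=3 -> V=0 FIRE
t=2: input=3 -> V=0 FIRE
t=3: input=5 -> V=0 FIRE
t=4: input=4 -> V=0 FIRE
t=5: input=4 -> V=0 FIRE
t=6: input=4 -> V=0 FIRE
t=7: input=3 -> V=0 FIRE
t=8: input=0 -> V=0
t=9: input=3 -> V=0 FIRE
t=10: input=5 -> V=0 FIRE
t=11: input=3 -> V=0 FIRE
t=12: input=0 -> V=0
t=13: input=0 -> V=0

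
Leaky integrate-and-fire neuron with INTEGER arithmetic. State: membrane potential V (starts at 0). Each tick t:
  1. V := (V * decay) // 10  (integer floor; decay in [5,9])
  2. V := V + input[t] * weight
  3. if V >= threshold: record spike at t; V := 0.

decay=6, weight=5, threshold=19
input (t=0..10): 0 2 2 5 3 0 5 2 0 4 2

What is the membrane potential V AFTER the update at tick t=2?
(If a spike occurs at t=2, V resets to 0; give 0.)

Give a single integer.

Answer: 16

Derivation:
t=0: input=0 -> V=0
t=1: input=2 -> V=10
t=2: input=2 -> V=16
t=3: input=5 -> V=0 FIRE
t=4: input=3 -> V=15
t=5: input=0 -> V=9
t=6: input=5 -> V=0 FIRE
t=7: input=2 -> V=10
t=8: input=0 -> V=6
t=9: input=4 -> V=0 FIRE
t=10: input=2 -> V=10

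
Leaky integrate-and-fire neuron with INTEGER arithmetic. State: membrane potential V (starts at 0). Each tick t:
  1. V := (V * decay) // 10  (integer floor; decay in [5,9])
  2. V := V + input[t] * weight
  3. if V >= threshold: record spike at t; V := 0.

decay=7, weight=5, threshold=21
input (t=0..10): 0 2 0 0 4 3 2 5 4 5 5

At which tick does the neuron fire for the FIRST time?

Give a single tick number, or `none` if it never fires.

Answer: 4

Derivation:
t=0: input=0 -> V=0
t=1: input=2 -> V=10
t=2: input=0 -> V=7
t=3: input=0 -> V=4
t=4: input=4 -> V=0 FIRE
t=5: input=3 -> V=15
t=6: input=2 -> V=20
t=7: input=5 -> V=0 FIRE
t=8: input=4 -> V=20
t=9: input=5 -> V=0 FIRE
t=10: input=5 -> V=0 FIRE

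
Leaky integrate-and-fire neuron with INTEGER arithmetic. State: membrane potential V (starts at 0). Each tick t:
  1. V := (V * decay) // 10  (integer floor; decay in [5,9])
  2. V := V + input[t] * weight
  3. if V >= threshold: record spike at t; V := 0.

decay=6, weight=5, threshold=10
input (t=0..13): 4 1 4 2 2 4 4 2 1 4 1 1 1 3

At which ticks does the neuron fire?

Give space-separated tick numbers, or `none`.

Answer: 0 2 3 4 5 6 7 9 13

Derivation:
t=0: input=4 -> V=0 FIRE
t=1: input=1 -> V=5
t=2: input=4 -> V=0 FIRE
t=3: input=2 -> V=0 FIRE
t=4: input=2 -> V=0 FIRE
t=5: input=4 -> V=0 FIRE
t=6: input=4 -> V=0 FIRE
t=7: input=2 -> V=0 FIRE
t=8: input=1 -> V=5
t=9: input=4 -> V=0 FIRE
t=10: input=1 -> V=5
t=11: input=1 -> V=8
t=12: input=1 -> V=9
t=13: input=3 -> V=0 FIRE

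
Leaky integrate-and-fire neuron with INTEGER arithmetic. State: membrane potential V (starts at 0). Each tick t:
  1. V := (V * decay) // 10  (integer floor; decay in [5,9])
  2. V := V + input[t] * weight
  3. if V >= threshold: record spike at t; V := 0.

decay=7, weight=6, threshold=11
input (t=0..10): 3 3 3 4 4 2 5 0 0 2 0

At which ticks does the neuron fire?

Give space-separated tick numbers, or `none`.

t=0: input=3 -> V=0 FIRE
t=1: input=3 -> V=0 FIRE
t=2: input=3 -> V=0 FIRE
t=3: input=4 -> V=0 FIRE
t=4: input=4 -> V=0 FIRE
t=5: input=2 -> V=0 FIRE
t=6: input=5 -> V=0 FIRE
t=7: input=0 -> V=0
t=8: input=0 -> V=0
t=9: input=2 -> V=0 FIRE
t=10: input=0 -> V=0

Answer: 0 1 2 3 4 5 6 9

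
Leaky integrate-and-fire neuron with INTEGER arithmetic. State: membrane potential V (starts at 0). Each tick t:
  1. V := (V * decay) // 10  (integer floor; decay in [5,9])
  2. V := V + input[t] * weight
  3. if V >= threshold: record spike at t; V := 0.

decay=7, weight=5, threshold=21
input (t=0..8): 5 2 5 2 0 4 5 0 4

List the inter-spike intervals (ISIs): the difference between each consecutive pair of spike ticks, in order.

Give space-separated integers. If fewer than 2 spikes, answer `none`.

Answer: 2 3 1

Derivation:
t=0: input=5 -> V=0 FIRE
t=1: input=2 -> V=10
t=2: input=5 -> V=0 FIRE
t=3: input=2 -> V=10
t=4: input=0 -> V=7
t=5: input=4 -> V=0 FIRE
t=6: input=5 -> V=0 FIRE
t=7: input=0 -> V=0
t=8: input=4 -> V=20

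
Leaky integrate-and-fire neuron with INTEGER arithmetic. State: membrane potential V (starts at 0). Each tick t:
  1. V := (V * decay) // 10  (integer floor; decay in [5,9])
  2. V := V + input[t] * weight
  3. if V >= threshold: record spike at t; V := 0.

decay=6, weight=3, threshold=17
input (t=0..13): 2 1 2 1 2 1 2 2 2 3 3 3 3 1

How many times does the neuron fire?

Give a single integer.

Answer: 1

Derivation:
t=0: input=2 -> V=6
t=1: input=1 -> V=6
t=2: input=2 -> V=9
t=3: input=1 -> V=8
t=4: input=2 -> V=10
t=5: input=1 -> V=9
t=6: input=2 -> V=11
t=7: input=2 -> V=12
t=8: input=2 -> V=13
t=9: input=3 -> V=16
t=10: input=3 -> V=0 FIRE
t=11: input=3 -> V=9
t=12: input=3 -> V=14
t=13: input=1 -> V=11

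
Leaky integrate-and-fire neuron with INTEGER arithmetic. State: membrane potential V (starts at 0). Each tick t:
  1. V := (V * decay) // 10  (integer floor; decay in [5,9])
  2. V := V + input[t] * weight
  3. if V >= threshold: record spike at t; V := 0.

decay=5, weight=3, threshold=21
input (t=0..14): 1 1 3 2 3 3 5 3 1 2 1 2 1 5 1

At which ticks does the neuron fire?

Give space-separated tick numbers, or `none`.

Answer: 6

Derivation:
t=0: input=1 -> V=3
t=1: input=1 -> V=4
t=2: input=3 -> V=11
t=3: input=2 -> V=11
t=4: input=3 -> V=14
t=5: input=3 -> V=16
t=6: input=5 -> V=0 FIRE
t=7: input=3 -> V=9
t=8: input=1 -> V=7
t=9: input=2 -> V=9
t=10: input=1 -> V=7
t=11: input=2 -> V=9
t=12: input=1 -> V=7
t=13: input=5 -> V=18
t=14: input=1 -> V=12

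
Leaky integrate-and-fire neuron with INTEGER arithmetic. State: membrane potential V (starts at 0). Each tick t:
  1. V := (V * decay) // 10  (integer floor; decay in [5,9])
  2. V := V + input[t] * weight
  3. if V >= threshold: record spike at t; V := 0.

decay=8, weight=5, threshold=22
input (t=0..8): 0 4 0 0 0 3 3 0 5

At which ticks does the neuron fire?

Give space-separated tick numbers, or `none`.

Answer: 5 8

Derivation:
t=0: input=0 -> V=0
t=1: input=4 -> V=20
t=2: input=0 -> V=16
t=3: input=0 -> V=12
t=4: input=0 -> V=9
t=5: input=3 -> V=0 FIRE
t=6: input=3 -> V=15
t=7: input=0 -> V=12
t=8: input=5 -> V=0 FIRE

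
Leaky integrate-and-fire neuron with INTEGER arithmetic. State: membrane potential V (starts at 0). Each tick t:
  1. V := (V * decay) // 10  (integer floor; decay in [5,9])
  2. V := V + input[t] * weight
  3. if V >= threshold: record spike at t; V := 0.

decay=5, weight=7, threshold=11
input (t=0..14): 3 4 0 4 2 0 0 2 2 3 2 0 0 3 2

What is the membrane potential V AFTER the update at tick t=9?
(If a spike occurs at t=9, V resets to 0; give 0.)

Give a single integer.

Answer: 0

Derivation:
t=0: input=3 -> V=0 FIRE
t=1: input=4 -> V=0 FIRE
t=2: input=0 -> V=0
t=3: input=4 -> V=0 FIRE
t=4: input=2 -> V=0 FIRE
t=5: input=0 -> V=0
t=6: input=0 -> V=0
t=7: input=2 -> V=0 FIRE
t=8: input=2 -> V=0 FIRE
t=9: input=3 -> V=0 FIRE
t=10: input=2 -> V=0 FIRE
t=11: input=0 -> V=0
t=12: input=0 -> V=0
t=13: input=3 -> V=0 FIRE
t=14: input=2 -> V=0 FIRE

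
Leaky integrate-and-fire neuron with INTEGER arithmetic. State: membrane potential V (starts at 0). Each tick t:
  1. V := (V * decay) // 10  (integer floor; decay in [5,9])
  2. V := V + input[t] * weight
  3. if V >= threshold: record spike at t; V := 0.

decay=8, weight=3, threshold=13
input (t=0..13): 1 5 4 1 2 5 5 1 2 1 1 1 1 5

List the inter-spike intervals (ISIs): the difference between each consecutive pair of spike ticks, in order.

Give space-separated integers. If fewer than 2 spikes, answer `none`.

Answer: 3 1 1 7

Derivation:
t=0: input=1 -> V=3
t=1: input=5 -> V=0 FIRE
t=2: input=4 -> V=12
t=3: input=1 -> V=12
t=4: input=2 -> V=0 FIRE
t=5: input=5 -> V=0 FIRE
t=6: input=5 -> V=0 FIRE
t=7: input=1 -> V=3
t=8: input=2 -> V=8
t=9: input=1 -> V=9
t=10: input=1 -> V=10
t=11: input=1 -> V=11
t=12: input=1 -> V=11
t=13: input=5 -> V=0 FIRE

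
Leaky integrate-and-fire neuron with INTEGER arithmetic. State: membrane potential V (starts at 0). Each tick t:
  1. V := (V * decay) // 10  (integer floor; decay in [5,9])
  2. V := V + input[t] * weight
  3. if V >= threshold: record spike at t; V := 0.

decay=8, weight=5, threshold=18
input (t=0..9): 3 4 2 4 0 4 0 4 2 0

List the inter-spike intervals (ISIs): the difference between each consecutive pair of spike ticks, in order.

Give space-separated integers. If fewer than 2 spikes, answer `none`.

t=0: input=3 -> V=15
t=1: input=4 -> V=0 FIRE
t=2: input=2 -> V=10
t=3: input=4 -> V=0 FIRE
t=4: input=0 -> V=0
t=5: input=4 -> V=0 FIRE
t=6: input=0 -> V=0
t=7: input=4 -> V=0 FIRE
t=8: input=2 -> V=10
t=9: input=0 -> V=8

Answer: 2 2 2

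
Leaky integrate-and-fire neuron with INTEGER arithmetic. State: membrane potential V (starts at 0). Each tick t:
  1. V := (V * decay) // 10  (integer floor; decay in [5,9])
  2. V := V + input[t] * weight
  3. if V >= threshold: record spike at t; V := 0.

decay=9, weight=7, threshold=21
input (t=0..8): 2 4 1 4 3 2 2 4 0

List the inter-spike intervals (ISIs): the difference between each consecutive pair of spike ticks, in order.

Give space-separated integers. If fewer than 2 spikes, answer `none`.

t=0: input=2 -> V=14
t=1: input=4 -> V=0 FIRE
t=2: input=1 -> V=7
t=3: input=4 -> V=0 FIRE
t=4: input=3 -> V=0 FIRE
t=5: input=2 -> V=14
t=6: input=2 -> V=0 FIRE
t=7: input=4 -> V=0 FIRE
t=8: input=0 -> V=0

Answer: 2 1 2 1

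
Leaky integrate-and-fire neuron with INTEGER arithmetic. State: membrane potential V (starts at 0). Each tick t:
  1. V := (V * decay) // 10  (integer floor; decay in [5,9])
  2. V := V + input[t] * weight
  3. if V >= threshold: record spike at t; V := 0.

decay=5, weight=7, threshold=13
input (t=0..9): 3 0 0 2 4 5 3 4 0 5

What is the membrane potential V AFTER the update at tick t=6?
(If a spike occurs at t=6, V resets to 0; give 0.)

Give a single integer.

t=0: input=3 -> V=0 FIRE
t=1: input=0 -> V=0
t=2: input=0 -> V=0
t=3: input=2 -> V=0 FIRE
t=4: input=4 -> V=0 FIRE
t=5: input=5 -> V=0 FIRE
t=6: input=3 -> V=0 FIRE
t=7: input=4 -> V=0 FIRE
t=8: input=0 -> V=0
t=9: input=5 -> V=0 FIRE

Answer: 0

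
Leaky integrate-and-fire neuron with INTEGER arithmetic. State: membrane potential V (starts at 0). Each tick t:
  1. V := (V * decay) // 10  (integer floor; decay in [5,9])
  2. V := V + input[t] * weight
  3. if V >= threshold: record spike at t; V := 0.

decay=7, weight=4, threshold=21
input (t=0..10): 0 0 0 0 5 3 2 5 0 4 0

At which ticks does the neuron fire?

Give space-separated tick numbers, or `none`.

Answer: 5 7

Derivation:
t=0: input=0 -> V=0
t=1: input=0 -> V=0
t=2: input=0 -> V=0
t=3: input=0 -> V=0
t=4: input=5 -> V=20
t=5: input=3 -> V=0 FIRE
t=6: input=2 -> V=8
t=7: input=5 -> V=0 FIRE
t=8: input=0 -> V=0
t=9: input=4 -> V=16
t=10: input=0 -> V=11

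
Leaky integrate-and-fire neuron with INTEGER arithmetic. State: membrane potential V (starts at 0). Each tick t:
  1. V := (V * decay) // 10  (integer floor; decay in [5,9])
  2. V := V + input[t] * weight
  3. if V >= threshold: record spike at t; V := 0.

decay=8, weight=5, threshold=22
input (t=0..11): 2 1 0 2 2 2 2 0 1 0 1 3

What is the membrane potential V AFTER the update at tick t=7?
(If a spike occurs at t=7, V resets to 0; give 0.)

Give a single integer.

Answer: 14

Derivation:
t=0: input=2 -> V=10
t=1: input=1 -> V=13
t=2: input=0 -> V=10
t=3: input=2 -> V=18
t=4: input=2 -> V=0 FIRE
t=5: input=2 -> V=10
t=6: input=2 -> V=18
t=7: input=0 -> V=14
t=8: input=1 -> V=16
t=9: input=0 -> V=12
t=10: input=1 -> V=14
t=11: input=3 -> V=0 FIRE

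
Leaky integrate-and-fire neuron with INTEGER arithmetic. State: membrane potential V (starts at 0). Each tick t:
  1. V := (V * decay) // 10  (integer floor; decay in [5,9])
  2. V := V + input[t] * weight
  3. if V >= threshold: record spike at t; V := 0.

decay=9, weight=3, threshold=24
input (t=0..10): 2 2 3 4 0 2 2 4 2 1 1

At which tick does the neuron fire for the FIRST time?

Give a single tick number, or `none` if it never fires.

t=0: input=2 -> V=6
t=1: input=2 -> V=11
t=2: input=3 -> V=18
t=3: input=4 -> V=0 FIRE
t=4: input=0 -> V=0
t=5: input=2 -> V=6
t=6: input=2 -> V=11
t=7: input=4 -> V=21
t=8: input=2 -> V=0 FIRE
t=9: input=1 -> V=3
t=10: input=1 -> V=5

Answer: 3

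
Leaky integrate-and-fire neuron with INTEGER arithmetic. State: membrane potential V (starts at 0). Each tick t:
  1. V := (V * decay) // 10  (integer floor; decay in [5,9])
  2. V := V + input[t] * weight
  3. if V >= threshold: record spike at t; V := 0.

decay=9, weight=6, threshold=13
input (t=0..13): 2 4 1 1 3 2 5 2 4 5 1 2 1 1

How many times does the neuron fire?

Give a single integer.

t=0: input=2 -> V=12
t=1: input=4 -> V=0 FIRE
t=2: input=1 -> V=6
t=3: input=1 -> V=11
t=4: input=3 -> V=0 FIRE
t=5: input=2 -> V=12
t=6: input=5 -> V=0 FIRE
t=7: input=2 -> V=12
t=8: input=4 -> V=0 FIRE
t=9: input=5 -> V=0 FIRE
t=10: input=1 -> V=6
t=11: input=2 -> V=0 FIRE
t=12: input=1 -> V=6
t=13: input=1 -> V=11

Answer: 6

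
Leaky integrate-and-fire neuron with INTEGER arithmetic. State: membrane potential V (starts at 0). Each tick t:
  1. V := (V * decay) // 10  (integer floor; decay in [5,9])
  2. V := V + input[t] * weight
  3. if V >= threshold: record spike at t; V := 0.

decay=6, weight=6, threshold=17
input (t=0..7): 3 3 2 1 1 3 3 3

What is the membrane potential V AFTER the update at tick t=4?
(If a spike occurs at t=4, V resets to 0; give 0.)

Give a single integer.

t=0: input=3 -> V=0 FIRE
t=1: input=3 -> V=0 FIRE
t=2: input=2 -> V=12
t=3: input=1 -> V=13
t=4: input=1 -> V=13
t=5: input=3 -> V=0 FIRE
t=6: input=3 -> V=0 FIRE
t=7: input=3 -> V=0 FIRE

Answer: 13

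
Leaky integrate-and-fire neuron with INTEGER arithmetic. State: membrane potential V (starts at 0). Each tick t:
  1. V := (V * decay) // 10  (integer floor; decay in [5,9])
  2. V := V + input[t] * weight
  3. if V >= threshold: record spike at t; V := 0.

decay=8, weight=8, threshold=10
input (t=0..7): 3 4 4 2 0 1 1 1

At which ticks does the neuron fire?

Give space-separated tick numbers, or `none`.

Answer: 0 1 2 3 6

Derivation:
t=0: input=3 -> V=0 FIRE
t=1: input=4 -> V=0 FIRE
t=2: input=4 -> V=0 FIRE
t=3: input=2 -> V=0 FIRE
t=4: input=0 -> V=0
t=5: input=1 -> V=8
t=6: input=1 -> V=0 FIRE
t=7: input=1 -> V=8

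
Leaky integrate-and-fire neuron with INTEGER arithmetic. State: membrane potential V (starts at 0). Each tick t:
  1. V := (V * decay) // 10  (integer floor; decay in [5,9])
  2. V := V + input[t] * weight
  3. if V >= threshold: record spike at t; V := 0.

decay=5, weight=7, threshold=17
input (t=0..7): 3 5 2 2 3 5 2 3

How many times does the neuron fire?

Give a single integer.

Answer: 6

Derivation:
t=0: input=3 -> V=0 FIRE
t=1: input=5 -> V=0 FIRE
t=2: input=2 -> V=14
t=3: input=2 -> V=0 FIRE
t=4: input=3 -> V=0 FIRE
t=5: input=5 -> V=0 FIRE
t=6: input=2 -> V=14
t=7: input=3 -> V=0 FIRE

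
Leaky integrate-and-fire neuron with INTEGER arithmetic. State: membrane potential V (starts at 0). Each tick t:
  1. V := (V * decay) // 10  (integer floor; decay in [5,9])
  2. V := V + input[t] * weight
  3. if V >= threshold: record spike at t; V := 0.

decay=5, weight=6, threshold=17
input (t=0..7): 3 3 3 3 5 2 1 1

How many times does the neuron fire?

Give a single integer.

Answer: 5

Derivation:
t=0: input=3 -> V=0 FIRE
t=1: input=3 -> V=0 FIRE
t=2: input=3 -> V=0 FIRE
t=3: input=3 -> V=0 FIRE
t=4: input=5 -> V=0 FIRE
t=5: input=2 -> V=12
t=6: input=1 -> V=12
t=7: input=1 -> V=12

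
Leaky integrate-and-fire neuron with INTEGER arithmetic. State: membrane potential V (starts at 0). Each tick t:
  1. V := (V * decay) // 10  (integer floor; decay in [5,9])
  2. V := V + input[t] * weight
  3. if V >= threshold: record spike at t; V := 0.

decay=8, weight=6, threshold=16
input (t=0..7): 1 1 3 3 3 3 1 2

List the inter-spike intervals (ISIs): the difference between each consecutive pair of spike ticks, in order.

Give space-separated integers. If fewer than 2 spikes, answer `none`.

Answer: 1 1 1 2

Derivation:
t=0: input=1 -> V=6
t=1: input=1 -> V=10
t=2: input=3 -> V=0 FIRE
t=3: input=3 -> V=0 FIRE
t=4: input=3 -> V=0 FIRE
t=5: input=3 -> V=0 FIRE
t=6: input=1 -> V=6
t=7: input=2 -> V=0 FIRE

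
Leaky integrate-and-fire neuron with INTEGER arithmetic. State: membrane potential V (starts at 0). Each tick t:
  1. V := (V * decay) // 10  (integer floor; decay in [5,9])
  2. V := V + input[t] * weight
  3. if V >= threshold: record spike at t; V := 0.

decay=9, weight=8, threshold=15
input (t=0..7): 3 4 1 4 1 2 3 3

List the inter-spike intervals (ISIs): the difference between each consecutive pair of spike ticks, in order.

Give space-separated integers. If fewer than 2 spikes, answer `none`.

Answer: 1 2 2 1 1

Derivation:
t=0: input=3 -> V=0 FIRE
t=1: input=4 -> V=0 FIRE
t=2: input=1 -> V=8
t=3: input=4 -> V=0 FIRE
t=4: input=1 -> V=8
t=5: input=2 -> V=0 FIRE
t=6: input=3 -> V=0 FIRE
t=7: input=3 -> V=0 FIRE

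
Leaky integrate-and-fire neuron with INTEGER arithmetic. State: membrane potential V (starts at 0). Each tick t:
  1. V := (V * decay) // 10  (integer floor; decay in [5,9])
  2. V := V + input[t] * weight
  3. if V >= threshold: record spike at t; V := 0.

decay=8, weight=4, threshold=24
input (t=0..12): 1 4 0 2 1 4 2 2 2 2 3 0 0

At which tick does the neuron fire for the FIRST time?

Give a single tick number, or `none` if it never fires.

Answer: 5

Derivation:
t=0: input=1 -> V=4
t=1: input=4 -> V=19
t=2: input=0 -> V=15
t=3: input=2 -> V=20
t=4: input=1 -> V=20
t=5: input=4 -> V=0 FIRE
t=6: input=2 -> V=8
t=7: input=2 -> V=14
t=8: input=2 -> V=19
t=9: input=2 -> V=23
t=10: input=3 -> V=0 FIRE
t=11: input=0 -> V=0
t=12: input=0 -> V=0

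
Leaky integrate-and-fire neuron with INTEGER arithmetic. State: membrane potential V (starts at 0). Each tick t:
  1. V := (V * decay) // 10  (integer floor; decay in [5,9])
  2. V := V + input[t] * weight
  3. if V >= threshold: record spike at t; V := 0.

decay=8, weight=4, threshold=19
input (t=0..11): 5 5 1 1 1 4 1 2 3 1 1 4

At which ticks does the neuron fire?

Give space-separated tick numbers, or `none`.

Answer: 0 1 5 8 11

Derivation:
t=0: input=5 -> V=0 FIRE
t=1: input=5 -> V=0 FIRE
t=2: input=1 -> V=4
t=3: input=1 -> V=7
t=4: input=1 -> V=9
t=5: input=4 -> V=0 FIRE
t=6: input=1 -> V=4
t=7: input=2 -> V=11
t=8: input=3 -> V=0 FIRE
t=9: input=1 -> V=4
t=10: input=1 -> V=7
t=11: input=4 -> V=0 FIRE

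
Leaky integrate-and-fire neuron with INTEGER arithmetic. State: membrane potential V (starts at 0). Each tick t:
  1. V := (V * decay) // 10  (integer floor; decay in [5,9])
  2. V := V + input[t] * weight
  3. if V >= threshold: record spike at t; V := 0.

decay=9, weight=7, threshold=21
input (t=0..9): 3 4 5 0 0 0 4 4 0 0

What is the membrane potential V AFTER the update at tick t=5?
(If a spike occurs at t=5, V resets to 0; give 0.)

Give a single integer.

t=0: input=3 -> V=0 FIRE
t=1: input=4 -> V=0 FIRE
t=2: input=5 -> V=0 FIRE
t=3: input=0 -> V=0
t=4: input=0 -> V=0
t=5: input=0 -> V=0
t=6: input=4 -> V=0 FIRE
t=7: input=4 -> V=0 FIRE
t=8: input=0 -> V=0
t=9: input=0 -> V=0

Answer: 0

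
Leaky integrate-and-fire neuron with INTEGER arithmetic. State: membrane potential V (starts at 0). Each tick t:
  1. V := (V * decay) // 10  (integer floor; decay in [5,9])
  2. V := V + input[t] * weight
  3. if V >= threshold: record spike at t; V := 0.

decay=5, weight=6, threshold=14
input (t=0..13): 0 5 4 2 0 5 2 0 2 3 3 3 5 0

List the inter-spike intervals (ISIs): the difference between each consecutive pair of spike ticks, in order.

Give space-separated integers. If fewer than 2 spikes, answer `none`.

t=0: input=0 -> V=0
t=1: input=5 -> V=0 FIRE
t=2: input=4 -> V=0 FIRE
t=3: input=2 -> V=12
t=4: input=0 -> V=6
t=5: input=5 -> V=0 FIRE
t=6: input=2 -> V=12
t=7: input=0 -> V=6
t=8: input=2 -> V=0 FIRE
t=9: input=3 -> V=0 FIRE
t=10: input=3 -> V=0 FIRE
t=11: input=3 -> V=0 FIRE
t=12: input=5 -> V=0 FIRE
t=13: input=0 -> V=0

Answer: 1 3 3 1 1 1 1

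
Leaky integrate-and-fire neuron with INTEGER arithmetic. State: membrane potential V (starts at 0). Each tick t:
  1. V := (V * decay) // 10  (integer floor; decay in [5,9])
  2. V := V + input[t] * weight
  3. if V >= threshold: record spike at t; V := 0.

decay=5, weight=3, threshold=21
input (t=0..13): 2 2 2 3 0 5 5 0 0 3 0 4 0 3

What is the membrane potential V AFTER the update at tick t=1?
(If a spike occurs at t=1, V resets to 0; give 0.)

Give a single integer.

t=0: input=2 -> V=6
t=1: input=2 -> V=9
t=2: input=2 -> V=10
t=3: input=3 -> V=14
t=4: input=0 -> V=7
t=5: input=5 -> V=18
t=6: input=5 -> V=0 FIRE
t=7: input=0 -> V=0
t=8: input=0 -> V=0
t=9: input=3 -> V=9
t=10: input=0 -> V=4
t=11: input=4 -> V=14
t=12: input=0 -> V=7
t=13: input=3 -> V=12

Answer: 9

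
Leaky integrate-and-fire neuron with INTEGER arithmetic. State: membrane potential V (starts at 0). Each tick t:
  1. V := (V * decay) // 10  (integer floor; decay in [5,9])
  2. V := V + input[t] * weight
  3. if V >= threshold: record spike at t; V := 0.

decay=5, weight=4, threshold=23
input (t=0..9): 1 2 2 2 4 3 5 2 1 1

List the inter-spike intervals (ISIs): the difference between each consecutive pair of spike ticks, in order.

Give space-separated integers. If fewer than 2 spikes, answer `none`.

t=0: input=1 -> V=4
t=1: input=2 -> V=10
t=2: input=2 -> V=13
t=3: input=2 -> V=14
t=4: input=4 -> V=0 FIRE
t=5: input=3 -> V=12
t=6: input=5 -> V=0 FIRE
t=7: input=2 -> V=8
t=8: input=1 -> V=8
t=9: input=1 -> V=8

Answer: 2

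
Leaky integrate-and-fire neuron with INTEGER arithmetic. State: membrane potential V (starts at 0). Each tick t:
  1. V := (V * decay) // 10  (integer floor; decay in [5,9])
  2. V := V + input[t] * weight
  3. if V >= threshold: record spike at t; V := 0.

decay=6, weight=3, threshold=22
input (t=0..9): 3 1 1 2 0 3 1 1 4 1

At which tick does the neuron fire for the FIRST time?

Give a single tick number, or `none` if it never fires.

t=0: input=3 -> V=9
t=1: input=1 -> V=8
t=2: input=1 -> V=7
t=3: input=2 -> V=10
t=4: input=0 -> V=6
t=5: input=3 -> V=12
t=6: input=1 -> V=10
t=7: input=1 -> V=9
t=8: input=4 -> V=17
t=9: input=1 -> V=13

Answer: none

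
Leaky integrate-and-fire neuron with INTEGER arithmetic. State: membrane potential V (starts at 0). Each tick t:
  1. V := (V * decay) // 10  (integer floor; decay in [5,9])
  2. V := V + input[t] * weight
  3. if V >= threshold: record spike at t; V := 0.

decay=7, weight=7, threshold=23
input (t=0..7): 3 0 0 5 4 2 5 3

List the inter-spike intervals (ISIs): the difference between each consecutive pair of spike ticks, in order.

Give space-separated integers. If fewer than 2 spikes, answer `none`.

Answer: 1 2

Derivation:
t=0: input=3 -> V=21
t=1: input=0 -> V=14
t=2: input=0 -> V=9
t=3: input=5 -> V=0 FIRE
t=4: input=4 -> V=0 FIRE
t=5: input=2 -> V=14
t=6: input=5 -> V=0 FIRE
t=7: input=3 -> V=21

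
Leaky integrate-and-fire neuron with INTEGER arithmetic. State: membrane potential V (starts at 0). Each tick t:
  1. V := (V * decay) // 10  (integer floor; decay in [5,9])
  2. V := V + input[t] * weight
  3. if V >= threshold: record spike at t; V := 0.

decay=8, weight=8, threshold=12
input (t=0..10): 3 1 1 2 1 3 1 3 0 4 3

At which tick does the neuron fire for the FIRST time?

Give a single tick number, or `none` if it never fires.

t=0: input=3 -> V=0 FIRE
t=1: input=1 -> V=8
t=2: input=1 -> V=0 FIRE
t=3: input=2 -> V=0 FIRE
t=4: input=1 -> V=8
t=5: input=3 -> V=0 FIRE
t=6: input=1 -> V=8
t=7: input=3 -> V=0 FIRE
t=8: input=0 -> V=0
t=9: input=4 -> V=0 FIRE
t=10: input=3 -> V=0 FIRE

Answer: 0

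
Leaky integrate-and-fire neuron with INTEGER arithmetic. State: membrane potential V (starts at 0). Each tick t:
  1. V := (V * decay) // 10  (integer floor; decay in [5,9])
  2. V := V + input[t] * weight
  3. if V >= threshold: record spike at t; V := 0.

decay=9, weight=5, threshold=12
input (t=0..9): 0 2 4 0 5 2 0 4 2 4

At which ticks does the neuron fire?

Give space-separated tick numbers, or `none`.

Answer: 2 4 7 9

Derivation:
t=0: input=0 -> V=0
t=1: input=2 -> V=10
t=2: input=4 -> V=0 FIRE
t=3: input=0 -> V=0
t=4: input=5 -> V=0 FIRE
t=5: input=2 -> V=10
t=6: input=0 -> V=9
t=7: input=4 -> V=0 FIRE
t=8: input=2 -> V=10
t=9: input=4 -> V=0 FIRE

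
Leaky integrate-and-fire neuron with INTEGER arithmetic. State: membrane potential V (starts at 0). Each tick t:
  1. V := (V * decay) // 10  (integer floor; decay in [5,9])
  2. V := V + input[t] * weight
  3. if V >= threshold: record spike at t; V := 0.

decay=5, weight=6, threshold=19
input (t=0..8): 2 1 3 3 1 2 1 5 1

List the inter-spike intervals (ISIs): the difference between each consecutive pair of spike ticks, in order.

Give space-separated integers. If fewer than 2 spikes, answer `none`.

Answer: 3 2

Derivation:
t=0: input=2 -> V=12
t=1: input=1 -> V=12
t=2: input=3 -> V=0 FIRE
t=3: input=3 -> V=18
t=4: input=1 -> V=15
t=5: input=2 -> V=0 FIRE
t=6: input=1 -> V=6
t=7: input=5 -> V=0 FIRE
t=8: input=1 -> V=6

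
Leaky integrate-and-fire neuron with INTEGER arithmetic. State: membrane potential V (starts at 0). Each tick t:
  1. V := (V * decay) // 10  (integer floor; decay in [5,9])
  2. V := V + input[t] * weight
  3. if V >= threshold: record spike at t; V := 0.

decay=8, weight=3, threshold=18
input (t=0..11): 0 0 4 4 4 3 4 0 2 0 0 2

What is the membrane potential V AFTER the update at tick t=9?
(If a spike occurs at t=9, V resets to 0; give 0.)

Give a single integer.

Answer: 10

Derivation:
t=0: input=0 -> V=0
t=1: input=0 -> V=0
t=2: input=4 -> V=12
t=3: input=4 -> V=0 FIRE
t=4: input=4 -> V=12
t=5: input=3 -> V=0 FIRE
t=6: input=4 -> V=12
t=7: input=0 -> V=9
t=8: input=2 -> V=13
t=9: input=0 -> V=10
t=10: input=0 -> V=8
t=11: input=2 -> V=12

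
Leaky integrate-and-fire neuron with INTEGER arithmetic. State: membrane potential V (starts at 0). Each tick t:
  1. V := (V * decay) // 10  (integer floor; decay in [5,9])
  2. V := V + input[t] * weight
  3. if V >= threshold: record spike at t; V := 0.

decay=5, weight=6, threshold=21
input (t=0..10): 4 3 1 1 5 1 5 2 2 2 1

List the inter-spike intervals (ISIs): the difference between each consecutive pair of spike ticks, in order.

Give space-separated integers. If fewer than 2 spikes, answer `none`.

t=0: input=4 -> V=0 FIRE
t=1: input=3 -> V=18
t=2: input=1 -> V=15
t=3: input=1 -> V=13
t=4: input=5 -> V=0 FIRE
t=5: input=1 -> V=6
t=6: input=5 -> V=0 FIRE
t=7: input=2 -> V=12
t=8: input=2 -> V=18
t=9: input=2 -> V=0 FIRE
t=10: input=1 -> V=6

Answer: 4 2 3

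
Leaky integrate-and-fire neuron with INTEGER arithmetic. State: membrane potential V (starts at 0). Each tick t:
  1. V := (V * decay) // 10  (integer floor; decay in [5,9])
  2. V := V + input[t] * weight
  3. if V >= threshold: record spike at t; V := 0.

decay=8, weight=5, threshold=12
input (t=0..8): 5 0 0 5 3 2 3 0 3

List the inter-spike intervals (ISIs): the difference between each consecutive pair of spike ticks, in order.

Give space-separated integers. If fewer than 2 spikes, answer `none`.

Answer: 3 1 2 2

Derivation:
t=0: input=5 -> V=0 FIRE
t=1: input=0 -> V=0
t=2: input=0 -> V=0
t=3: input=5 -> V=0 FIRE
t=4: input=3 -> V=0 FIRE
t=5: input=2 -> V=10
t=6: input=3 -> V=0 FIRE
t=7: input=0 -> V=0
t=8: input=3 -> V=0 FIRE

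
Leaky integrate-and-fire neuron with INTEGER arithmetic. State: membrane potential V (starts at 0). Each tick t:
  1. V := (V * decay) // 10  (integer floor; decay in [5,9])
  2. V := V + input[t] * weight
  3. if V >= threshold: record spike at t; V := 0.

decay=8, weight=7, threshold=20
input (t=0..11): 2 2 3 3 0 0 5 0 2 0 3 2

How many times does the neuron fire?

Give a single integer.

t=0: input=2 -> V=14
t=1: input=2 -> V=0 FIRE
t=2: input=3 -> V=0 FIRE
t=3: input=3 -> V=0 FIRE
t=4: input=0 -> V=0
t=5: input=0 -> V=0
t=6: input=5 -> V=0 FIRE
t=7: input=0 -> V=0
t=8: input=2 -> V=14
t=9: input=0 -> V=11
t=10: input=3 -> V=0 FIRE
t=11: input=2 -> V=14

Answer: 5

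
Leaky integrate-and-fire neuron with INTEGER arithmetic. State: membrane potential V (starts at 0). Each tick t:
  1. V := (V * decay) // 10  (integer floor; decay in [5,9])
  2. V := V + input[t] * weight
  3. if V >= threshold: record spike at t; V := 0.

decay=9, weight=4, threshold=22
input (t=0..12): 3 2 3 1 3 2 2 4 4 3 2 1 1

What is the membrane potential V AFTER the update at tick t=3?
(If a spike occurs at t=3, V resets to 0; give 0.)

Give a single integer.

t=0: input=3 -> V=12
t=1: input=2 -> V=18
t=2: input=3 -> V=0 FIRE
t=3: input=1 -> V=4
t=4: input=3 -> V=15
t=5: input=2 -> V=21
t=6: input=2 -> V=0 FIRE
t=7: input=4 -> V=16
t=8: input=4 -> V=0 FIRE
t=9: input=3 -> V=12
t=10: input=2 -> V=18
t=11: input=1 -> V=20
t=12: input=1 -> V=0 FIRE

Answer: 4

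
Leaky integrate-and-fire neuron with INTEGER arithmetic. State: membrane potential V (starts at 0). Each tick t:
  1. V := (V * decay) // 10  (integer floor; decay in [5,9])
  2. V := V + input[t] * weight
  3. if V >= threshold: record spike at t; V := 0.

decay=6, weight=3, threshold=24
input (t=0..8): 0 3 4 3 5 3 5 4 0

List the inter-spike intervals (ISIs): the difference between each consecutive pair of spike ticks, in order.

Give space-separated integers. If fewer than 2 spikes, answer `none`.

Answer: 3

Derivation:
t=0: input=0 -> V=0
t=1: input=3 -> V=9
t=2: input=4 -> V=17
t=3: input=3 -> V=19
t=4: input=5 -> V=0 FIRE
t=5: input=3 -> V=9
t=6: input=5 -> V=20
t=7: input=4 -> V=0 FIRE
t=8: input=0 -> V=0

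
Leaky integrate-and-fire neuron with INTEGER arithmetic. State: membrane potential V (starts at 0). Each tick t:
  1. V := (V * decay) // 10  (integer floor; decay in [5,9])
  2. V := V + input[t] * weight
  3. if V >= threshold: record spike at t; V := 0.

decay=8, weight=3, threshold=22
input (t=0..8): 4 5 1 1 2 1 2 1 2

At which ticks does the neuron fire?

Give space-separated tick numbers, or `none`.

Answer: 1

Derivation:
t=0: input=4 -> V=12
t=1: input=5 -> V=0 FIRE
t=2: input=1 -> V=3
t=3: input=1 -> V=5
t=4: input=2 -> V=10
t=5: input=1 -> V=11
t=6: input=2 -> V=14
t=7: input=1 -> V=14
t=8: input=2 -> V=17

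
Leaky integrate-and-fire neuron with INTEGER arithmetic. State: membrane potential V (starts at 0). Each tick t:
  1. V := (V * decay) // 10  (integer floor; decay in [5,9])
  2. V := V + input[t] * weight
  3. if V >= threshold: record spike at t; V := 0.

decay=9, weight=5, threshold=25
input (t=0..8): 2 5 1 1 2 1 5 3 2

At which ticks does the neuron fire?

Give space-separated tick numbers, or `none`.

t=0: input=2 -> V=10
t=1: input=5 -> V=0 FIRE
t=2: input=1 -> V=5
t=3: input=1 -> V=9
t=4: input=2 -> V=18
t=5: input=1 -> V=21
t=6: input=5 -> V=0 FIRE
t=7: input=3 -> V=15
t=8: input=2 -> V=23

Answer: 1 6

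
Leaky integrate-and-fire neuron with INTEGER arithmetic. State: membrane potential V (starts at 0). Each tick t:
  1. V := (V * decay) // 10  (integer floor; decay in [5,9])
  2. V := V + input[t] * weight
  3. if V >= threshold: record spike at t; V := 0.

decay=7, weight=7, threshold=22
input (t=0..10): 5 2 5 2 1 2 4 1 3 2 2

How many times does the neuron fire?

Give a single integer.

Answer: 6

Derivation:
t=0: input=5 -> V=0 FIRE
t=1: input=2 -> V=14
t=2: input=5 -> V=0 FIRE
t=3: input=2 -> V=14
t=4: input=1 -> V=16
t=5: input=2 -> V=0 FIRE
t=6: input=4 -> V=0 FIRE
t=7: input=1 -> V=7
t=8: input=3 -> V=0 FIRE
t=9: input=2 -> V=14
t=10: input=2 -> V=0 FIRE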